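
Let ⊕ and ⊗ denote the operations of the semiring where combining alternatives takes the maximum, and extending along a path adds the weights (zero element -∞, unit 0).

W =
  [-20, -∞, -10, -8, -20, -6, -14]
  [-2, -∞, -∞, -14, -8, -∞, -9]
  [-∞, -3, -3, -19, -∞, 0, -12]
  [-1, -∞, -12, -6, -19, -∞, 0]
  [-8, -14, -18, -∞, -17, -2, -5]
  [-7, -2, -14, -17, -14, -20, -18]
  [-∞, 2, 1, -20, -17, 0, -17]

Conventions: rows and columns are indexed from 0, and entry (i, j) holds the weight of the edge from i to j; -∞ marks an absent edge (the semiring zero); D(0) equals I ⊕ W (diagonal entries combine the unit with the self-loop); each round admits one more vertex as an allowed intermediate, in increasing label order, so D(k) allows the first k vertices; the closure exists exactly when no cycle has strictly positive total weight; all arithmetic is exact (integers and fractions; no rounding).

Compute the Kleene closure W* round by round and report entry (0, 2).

D(0):
  [0, -∞, -10, -8, -20, -6, -14]
  [-2, 0, -∞, -14, -8, -∞, -9]
  [-∞, -3, 0, -19, -∞, 0, -12]
  [-1, -∞, -12, 0, -19, -∞, 0]
  [-8, -14, -18, -∞, 0, -2, -5]
  [-7, -2, -14, -17, -14, 0, -18]
  [-∞, 2, 1, -20, -17, 0, 0]
D(1):
  [0, -∞, -10, -8, -20, -6, -14]
  [-2, 0, -12, -10, -8, -8, -9]
  [-∞, -3, 0, -19, -∞, 0, -12]
  [-1, -∞, -11, 0, -19, -7, 0]
  [-8, -14, -18, -16, 0, -2, -5]
  [-7, -2, -14, -15, -14, 0, -18]
  [-∞, 2, 1, -20, -17, 0, 0]
D(2):
  [0, -∞, -10, -8, -20, -6, -14]
  [-2, 0, -12, -10, -8, -8, -9]
  [-5, -3, 0, -13, -11, 0, -12]
  [-1, -∞, -11, 0, -19, -7, 0]
  [-8, -14, -18, -16, 0, -2, -5]
  [-4, -2, -14, -12, -10, 0, -11]
  [0, 2, 1, -8, -6, 0, 0]
D(3):
  [0, -13, -10, -8, -20, -6, -14]
  [-2, 0, -12, -10, -8, -8, -9]
  [-5, -3, 0, -13, -11, 0, -12]
  [-1, -14, -11, 0, -19, -7, 0]
  [-8, -14, -18, -16, 0, -2, -5]
  [-4, -2, -14, -12, -10, 0, -11]
  [0, 2, 1, -8, -6, 1, 0]
D(4):
  [0, -13, -10, -8, -20, -6, -8]
  [-2, 0, -12, -10, -8, -8, -9]
  [-5, -3, 0, -13, -11, 0, -12]
  [-1, -14, -11, 0, -19, -7, 0]
  [-8, -14, -18, -16, 0, -2, -5]
  [-4, -2, -14, -12, -10, 0, -11]
  [0, 2, 1, -8, -6, 1, 0]
D(5):
  [0, -13, -10, -8, -20, -6, -8]
  [-2, 0, -12, -10, -8, -8, -9]
  [-5, -3, 0, -13, -11, 0, -12]
  [-1, -14, -11, 0, -19, -7, 0]
  [-8, -14, -18, -16, 0, -2, -5]
  [-4, -2, -14, -12, -10, 0, -11]
  [0, 2, 1, -8, -6, 1, 0]
D(6):
  [0, -8, -10, -8, -16, -6, -8]
  [-2, 0, -12, -10, -8, -8, -9]
  [-4, -2, 0, -12, -10, 0, -11]
  [-1, -9, -11, 0, -17, -7, 0]
  [-6, -4, -16, -14, 0, -2, -5]
  [-4, -2, -14, -12, -10, 0, -11]
  [0, 2, 1, -8, -6, 1, 0]
D(7):
  [0, -6, -7, -8, -14, -6, -8]
  [-2, 0, -8, -10, -8, -8, -9]
  [-4, -2, 0, -12, -10, 0, -11]
  [0, 2, 1, 0, -6, 1, 0]
  [-5, -3, -4, -13, 0, -2, -5]
  [-4, -2, -10, -12, -10, 0, -11]
  [0, 2, 1, -8, -6, 1, 0]
Answer: W*[0][2] = -7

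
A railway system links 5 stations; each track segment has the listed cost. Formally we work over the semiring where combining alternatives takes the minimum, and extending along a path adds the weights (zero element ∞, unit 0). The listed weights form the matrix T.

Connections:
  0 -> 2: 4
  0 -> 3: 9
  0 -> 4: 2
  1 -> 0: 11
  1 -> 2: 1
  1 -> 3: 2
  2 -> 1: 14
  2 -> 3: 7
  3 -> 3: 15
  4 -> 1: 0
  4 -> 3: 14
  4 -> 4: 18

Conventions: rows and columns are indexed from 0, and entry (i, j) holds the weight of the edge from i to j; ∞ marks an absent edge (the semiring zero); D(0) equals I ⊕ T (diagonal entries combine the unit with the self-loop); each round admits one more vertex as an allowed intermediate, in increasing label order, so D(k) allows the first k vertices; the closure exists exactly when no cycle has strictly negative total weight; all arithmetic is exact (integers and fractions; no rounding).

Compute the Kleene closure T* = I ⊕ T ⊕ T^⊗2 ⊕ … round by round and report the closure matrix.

D(0):
  [0, ∞, 4, 9, 2]
  [11, 0, 1, 2, ∞]
  [∞, 14, 0, 7, ∞]
  [∞, ∞, ∞, 0, ∞]
  [∞, 0, ∞, 14, 0]
D(1):
  [0, ∞, 4, 9, 2]
  [11, 0, 1, 2, 13]
  [∞, 14, 0, 7, ∞]
  [∞, ∞, ∞, 0, ∞]
  [∞, 0, ∞, 14, 0]
D(2):
  [0, ∞, 4, 9, 2]
  [11, 0, 1, 2, 13]
  [25, 14, 0, 7, 27]
  [∞, ∞, ∞, 0, ∞]
  [11, 0, 1, 2, 0]
D(3):
  [0, 18, 4, 9, 2]
  [11, 0, 1, 2, 13]
  [25, 14, 0, 7, 27]
  [∞, ∞, ∞, 0, ∞]
  [11, 0, 1, 2, 0]
D(4):
  [0, 18, 4, 9, 2]
  [11, 0, 1, 2, 13]
  [25, 14, 0, 7, 27]
  [∞, ∞, ∞, 0, ∞]
  [11, 0, 1, 2, 0]
D(5):
  [0, 2, 3, 4, 2]
  [11, 0, 1, 2, 13]
  [25, 14, 0, 7, 27]
  [∞, ∞, ∞, 0, ∞]
  [11, 0, 1, 2, 0]
Answer: T* = [[0, 2, 3, 4, 2], [11, 0, 1, 2, 13], [25, 14, 0, 7, 27], [∞, ∞, ∞, 0, ∞], [11, 0, 1, 2, 0]]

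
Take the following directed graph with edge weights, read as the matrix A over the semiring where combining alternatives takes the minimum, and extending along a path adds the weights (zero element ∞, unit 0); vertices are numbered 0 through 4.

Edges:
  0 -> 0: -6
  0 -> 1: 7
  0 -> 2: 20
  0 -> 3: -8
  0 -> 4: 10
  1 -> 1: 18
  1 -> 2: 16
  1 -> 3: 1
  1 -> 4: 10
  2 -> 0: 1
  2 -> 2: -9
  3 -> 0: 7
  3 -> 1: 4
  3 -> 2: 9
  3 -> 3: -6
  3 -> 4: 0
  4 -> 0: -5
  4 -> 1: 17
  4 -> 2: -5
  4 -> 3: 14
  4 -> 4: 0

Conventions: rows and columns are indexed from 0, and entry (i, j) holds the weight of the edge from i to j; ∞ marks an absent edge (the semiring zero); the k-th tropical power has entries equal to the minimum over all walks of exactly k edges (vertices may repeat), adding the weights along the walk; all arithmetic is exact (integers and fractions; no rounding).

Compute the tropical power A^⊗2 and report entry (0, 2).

A^⊗2:
  [-12, -4, 1, -14, -8]
  [5, 5, 5, -5, 1]
  [-8, 8, -18, -7, 11]
  [-5, -2, -5, -12, -6]
  [-11, 2, -14, -13, 0]
Key observation: the optimum is the walk 0->3->2, with weight (-8) + 9 = 1.
Optimal value attained by: walk 0->3->2.
Answer: (A^⊗2)[0][2] = 1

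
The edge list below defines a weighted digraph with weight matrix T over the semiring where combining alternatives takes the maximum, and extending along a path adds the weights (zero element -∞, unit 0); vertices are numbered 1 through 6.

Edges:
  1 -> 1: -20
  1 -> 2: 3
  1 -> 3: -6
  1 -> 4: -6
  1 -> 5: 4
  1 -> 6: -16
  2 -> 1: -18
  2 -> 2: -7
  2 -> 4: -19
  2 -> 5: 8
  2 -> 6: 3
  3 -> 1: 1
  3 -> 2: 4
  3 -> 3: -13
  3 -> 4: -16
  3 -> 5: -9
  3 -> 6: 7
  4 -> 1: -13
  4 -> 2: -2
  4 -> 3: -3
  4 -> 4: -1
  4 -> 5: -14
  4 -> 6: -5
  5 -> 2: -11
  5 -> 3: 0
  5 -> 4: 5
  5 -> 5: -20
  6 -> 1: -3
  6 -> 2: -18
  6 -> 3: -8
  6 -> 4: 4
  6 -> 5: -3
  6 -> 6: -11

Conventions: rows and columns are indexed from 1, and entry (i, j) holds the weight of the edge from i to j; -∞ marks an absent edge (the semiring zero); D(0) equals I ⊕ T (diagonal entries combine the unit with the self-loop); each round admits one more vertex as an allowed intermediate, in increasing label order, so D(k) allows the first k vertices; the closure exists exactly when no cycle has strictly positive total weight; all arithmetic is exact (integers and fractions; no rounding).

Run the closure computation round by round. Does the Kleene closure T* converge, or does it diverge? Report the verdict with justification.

D(0):
  [0, 3, -6, -6, 4, -16]
  [-18, 0, -∞, -19, 8, 3]
  [1, 4, 0, -16, -9, 7]
  [-13, -2, -3, 0, -14, -5]
  [-∞, -11, 0, 5, 0, -∞]
  [-3, -18, -8, 4, -3, 0]
D(1):
  [0, 3, -6, -6, 4, -16]
  [-18, 0, -24, -19, 8, 3]
  [1, 4, 0, -5, 5, 7]
  [-13, -2, -3, 0, -9, -5]
  [-∞, -11, 0, 5, 0, -∞]
  [-3, 0, -8, 4, 1, 0]
Detection: at round 2, diagonal entry (6, 6) turns strictly positive.
Key observation: the cycle 6->1->2->6 has total weight (-3) + 3 + 3, which is strictly positive.
Answer: DIVERGES — positive cycle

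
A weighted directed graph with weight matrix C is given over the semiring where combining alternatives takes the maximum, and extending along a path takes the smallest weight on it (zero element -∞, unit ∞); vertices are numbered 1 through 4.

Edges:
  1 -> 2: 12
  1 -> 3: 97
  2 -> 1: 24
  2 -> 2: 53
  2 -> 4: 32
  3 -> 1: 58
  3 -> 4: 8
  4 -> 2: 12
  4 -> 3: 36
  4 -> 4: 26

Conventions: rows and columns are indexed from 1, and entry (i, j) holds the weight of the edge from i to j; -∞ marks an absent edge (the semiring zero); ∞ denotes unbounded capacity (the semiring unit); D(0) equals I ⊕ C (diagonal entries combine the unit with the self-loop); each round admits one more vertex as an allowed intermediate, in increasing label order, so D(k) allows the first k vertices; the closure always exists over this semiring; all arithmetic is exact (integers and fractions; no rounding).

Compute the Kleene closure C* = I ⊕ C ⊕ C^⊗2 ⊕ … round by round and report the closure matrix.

D(0):
  [∞, 12, 97, -∞]
  [24, ∞, -∞, 32]
  [58, -∞, ∞, 8]
  [-∞, 12, 36, ∞]
D(1):
  [∞, 12, 97, -∞]
  [24, ∞, 24, 32]
  [58, 12, ∞, 8]
  [-∞, 12, 36, ∞]
D(2):
  [∞, 12, 97, 12]
  [24, ∞, 24, 32]
  [58, 12, ∞, 12]
  [12, 12, 36, ∞]
D(3):
  [∞, 12, 97, 12]
  [24, ∞, 24, 32]
  [58, 12, ∞, 12]
  [36, 12, 36, ∞]
D(4):
  [∞, 12, 97, 12]
  [32, ∞, 32, 32]
  [58, 12, ∞, 12]
  [36, 12, 36, ∞]
Answer: C* = [[∞, 12, 97, 12], [32, ∞, 32, 32], [58, 12, ∞, 12], [36, 12, 36, ∞]]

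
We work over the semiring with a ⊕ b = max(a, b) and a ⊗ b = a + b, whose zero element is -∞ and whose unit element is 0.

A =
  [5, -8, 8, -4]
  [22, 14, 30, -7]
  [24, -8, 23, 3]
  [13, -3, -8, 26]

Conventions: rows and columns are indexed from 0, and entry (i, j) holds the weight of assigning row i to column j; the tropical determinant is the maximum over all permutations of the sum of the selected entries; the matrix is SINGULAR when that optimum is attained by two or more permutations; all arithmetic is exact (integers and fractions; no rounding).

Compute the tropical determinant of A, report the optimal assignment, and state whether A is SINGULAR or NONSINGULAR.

σ = (0, 1, 2, 3): 5 + 14 + 23 + 26 = 68
σ = (0, 1, 3, 2): 5 + 14 + 3 + (-8) = 14
σ = (0, 2, 1, 3): 5 + 30 + (-8) + 26 = 53
σ = (0, 2, 3, 1): 5 + 30 + 3 + (-3) = 35
σ = (0, 3, 1, 2): 5 + (-7) + (-8) + (-8) = -18
σ = (0, 3, 2, 1): 5 + (-7) + 23 + (-3) = 18
σ = (1, 0, 2, 3): (-8) + 22 + 23 + 26 = 63
σ = (1, 0, 3, 2): (-8) + 22 + 3 + (-8) = 9
σ = (1, 2, 0, 3): (-8) + 30 + 24 + 26 = 72
σ = (1, 2, 3, 0): (-8) + 30 + 3 + 13 = 38
σ = (1, 3, 0, 2): (-8) + (-7) + 24 + (-8) = 1
σ = (1, 3, 2, 0): (-8) + (-7) + 23 + 13 = 21
σ = (2, 0, 1, 3): 8 + 22 + (-8) + 26 = 48
σ = (2, 0, 3, 1): 8 + 22 + 3 + (-3) = 30
σ = (2, 1, 0, 3): 8 + 14 + 24 + 26 = 72
σ = (2, 1, 3, 0): 8 + 14 + 3 + 13 = 38
σ = (2, 3, 0, 1): 8 + (-7) + 24 + (-3) = 22
σ = (2, 3, 1, 0): 8 + (-7) + (-8) + 13 = 6
σ = (3, 0, 1, 2): (-4) + 22 + (-8) + (-8) = 2
σ = (3, 0, 2, 1): (-4) + 22 + 23 + (-3) = 38
σ = (3, 1, 0, 2): (-4) + 14 + 24 + (-8) = 26
σ = (3, 1, 2, 0): (-4) + 14 + 23 + 13 = 46
σ = (3, 2, 0, 1): (-4) + 30 + 24 + (-3) = 47
σ = (3, 2, 1, 0): (-4) + 30 + (-8) + 13 = 31
Optimal value attained by: σ = (1, 2, 0, 3).
Answer: det⊕(A) = 72; verdict: SINGULAR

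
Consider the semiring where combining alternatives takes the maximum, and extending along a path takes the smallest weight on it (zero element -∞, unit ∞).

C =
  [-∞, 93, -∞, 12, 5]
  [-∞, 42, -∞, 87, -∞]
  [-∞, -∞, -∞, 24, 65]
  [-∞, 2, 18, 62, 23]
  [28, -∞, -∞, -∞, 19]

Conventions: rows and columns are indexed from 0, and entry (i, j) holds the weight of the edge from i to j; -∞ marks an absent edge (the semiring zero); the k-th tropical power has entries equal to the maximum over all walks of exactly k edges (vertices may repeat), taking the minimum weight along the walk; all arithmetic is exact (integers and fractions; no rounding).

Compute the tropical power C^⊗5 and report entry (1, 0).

C^⊗2:
  [5, 42, 12, 87, 12]
  [-∞, 42, 18, 62, 23]
  [28, 2, 18, 24, 23]
  [23, 2, 18, 62, 23]
  [19, 28, -∞, 12, 19]
C^⊗3:
  [12, 42, 18, 62, 23]
  [23, 42, 18, 62, 23]
  [23, 28, 18, 24, 23]
  [23, 23, 18, 62, 23]
  [19, 28, 12, 28, 19]
C^⊗4:
  [23, 42, 18, 62, 23]
  [23, 42, 18, 62, 23]
  [23, 28, 18, 28, 23]
  [23, 23, 18, 62, 23]
  [19, 28, 18, 28, 23]
C^⊗5:
  [23, 42, 18, 62, 23]
  [23, 42, 18, 62, 23]
  [23, 28, 18, 28, 23]
  [23, 23, 18, 62, 23]
  [23, 28, 18, 28, 23]
Key observation: the optimum is the walk 1->1->1->3->4->0, with weight 42 min 42 min 87 min 23 min 28 = 23.
Optimal value attained by: walk 1->1->1->3->4->0.
Answer: (C^⊗5)[1][0] = 23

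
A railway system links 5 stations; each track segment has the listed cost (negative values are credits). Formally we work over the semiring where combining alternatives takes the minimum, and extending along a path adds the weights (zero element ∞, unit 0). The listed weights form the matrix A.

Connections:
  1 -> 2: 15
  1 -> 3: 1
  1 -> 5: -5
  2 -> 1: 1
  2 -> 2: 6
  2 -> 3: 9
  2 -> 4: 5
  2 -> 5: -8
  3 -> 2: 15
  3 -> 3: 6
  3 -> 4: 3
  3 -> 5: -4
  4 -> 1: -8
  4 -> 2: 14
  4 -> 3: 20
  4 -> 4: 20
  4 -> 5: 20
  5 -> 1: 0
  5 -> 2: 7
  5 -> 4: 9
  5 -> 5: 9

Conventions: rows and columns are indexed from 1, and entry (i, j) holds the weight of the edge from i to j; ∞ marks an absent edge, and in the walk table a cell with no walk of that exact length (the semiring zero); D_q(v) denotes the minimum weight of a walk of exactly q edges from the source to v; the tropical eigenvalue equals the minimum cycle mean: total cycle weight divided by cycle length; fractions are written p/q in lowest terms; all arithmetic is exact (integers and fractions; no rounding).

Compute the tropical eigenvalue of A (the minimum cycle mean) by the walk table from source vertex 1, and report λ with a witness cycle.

q=0: [0, ∞, ∞, ∞, ∞]
q=1: [∞, 15, 1, ∞, -5]
q=2: [-5, 2, 7, 4, -3]
q=3: [-4, 4, -4, 6, -10]
q=4: [-10, -3, -3, -1, -9]
q=5: [-9, -2, -9, 0, -15]
Optimal cycle mean attained by: cycle 1->5->1, total (-5) + 0, length 2.
Answer: λ = -5/2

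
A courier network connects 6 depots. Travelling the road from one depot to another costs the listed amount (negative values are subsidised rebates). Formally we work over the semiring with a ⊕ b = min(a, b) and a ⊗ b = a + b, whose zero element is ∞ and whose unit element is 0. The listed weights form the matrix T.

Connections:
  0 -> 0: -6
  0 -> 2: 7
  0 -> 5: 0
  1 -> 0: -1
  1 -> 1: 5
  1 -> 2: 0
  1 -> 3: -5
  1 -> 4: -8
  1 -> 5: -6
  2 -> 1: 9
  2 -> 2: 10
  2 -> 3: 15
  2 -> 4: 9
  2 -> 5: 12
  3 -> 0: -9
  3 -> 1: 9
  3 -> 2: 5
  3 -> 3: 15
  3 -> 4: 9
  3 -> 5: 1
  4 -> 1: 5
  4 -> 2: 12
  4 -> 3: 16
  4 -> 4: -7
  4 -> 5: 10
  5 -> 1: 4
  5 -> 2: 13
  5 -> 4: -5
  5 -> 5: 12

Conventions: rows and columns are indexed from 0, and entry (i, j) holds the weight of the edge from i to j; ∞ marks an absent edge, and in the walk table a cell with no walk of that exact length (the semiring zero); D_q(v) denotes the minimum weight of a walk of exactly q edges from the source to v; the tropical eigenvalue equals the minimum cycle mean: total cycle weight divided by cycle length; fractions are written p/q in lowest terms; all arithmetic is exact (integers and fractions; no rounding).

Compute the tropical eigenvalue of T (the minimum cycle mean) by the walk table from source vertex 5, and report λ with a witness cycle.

q=0: [∞, ∞, ∞, ∞, ∞, 0]
q=1: [∞, 4, 13, ∞, -5, 12]
q=2: [3, 0, 4, -1, -12, -2]
q=3: [-10, -7, 0, -5, -19, -6]
q=4: [-16, -14, -7, -12, -26, -13]
q=5: [-22, -21, -14, -19, -33, -20]
q=6: [-28, -28, -21, -26, -40, -27]
Optimal cycle mean attained by: cycle 4->4, total (-7), length 1.
Answer: λ = -7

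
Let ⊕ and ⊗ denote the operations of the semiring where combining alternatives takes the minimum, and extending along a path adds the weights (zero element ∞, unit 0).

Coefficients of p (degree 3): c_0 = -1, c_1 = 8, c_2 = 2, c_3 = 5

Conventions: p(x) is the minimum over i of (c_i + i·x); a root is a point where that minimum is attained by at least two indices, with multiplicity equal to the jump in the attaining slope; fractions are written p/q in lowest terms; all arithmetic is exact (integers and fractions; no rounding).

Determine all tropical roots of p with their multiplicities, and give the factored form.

hull edge (i=0, c=-1) to (i=2, c=2): slope 3/2, span 2
hull edge (i=2, c=2) to (i=3, c=5): slope 3, span 1
Factored form: p(x) = 5 ⊗ (x ⊕ (-3)) ⊗ (x ⊕ (-3/2)) ⊗ (x ⊕ (-3/2))
Answer: roots = -3 (mult 1), -3/2 (mult 2)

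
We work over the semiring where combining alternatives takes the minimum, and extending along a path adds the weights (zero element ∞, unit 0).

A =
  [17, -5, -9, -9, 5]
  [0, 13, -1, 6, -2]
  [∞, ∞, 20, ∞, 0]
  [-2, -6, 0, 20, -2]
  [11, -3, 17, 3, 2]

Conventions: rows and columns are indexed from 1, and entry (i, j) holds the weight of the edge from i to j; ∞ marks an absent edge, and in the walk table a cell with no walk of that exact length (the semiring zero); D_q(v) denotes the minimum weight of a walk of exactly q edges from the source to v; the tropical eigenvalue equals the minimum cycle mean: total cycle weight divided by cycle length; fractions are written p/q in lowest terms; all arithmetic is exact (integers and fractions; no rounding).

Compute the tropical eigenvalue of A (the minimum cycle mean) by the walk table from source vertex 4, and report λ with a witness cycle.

q=0: [∞, ∞, ∞, 0, ∞]
q=1: [-2, -6, 0, 20, -2]
q=2: [-6, -7, -11, -11, -8]
q=3: [-13, -17, -15, -15, -13]
q=4: [-17, -21, -22, -22, -19]
q=5: [-24, -28, -26, -26, -24]
Optimal cycle mean attained by: cycle 1->4->1, total (-9) + (-2), length 2.
Answer: λ = -11/2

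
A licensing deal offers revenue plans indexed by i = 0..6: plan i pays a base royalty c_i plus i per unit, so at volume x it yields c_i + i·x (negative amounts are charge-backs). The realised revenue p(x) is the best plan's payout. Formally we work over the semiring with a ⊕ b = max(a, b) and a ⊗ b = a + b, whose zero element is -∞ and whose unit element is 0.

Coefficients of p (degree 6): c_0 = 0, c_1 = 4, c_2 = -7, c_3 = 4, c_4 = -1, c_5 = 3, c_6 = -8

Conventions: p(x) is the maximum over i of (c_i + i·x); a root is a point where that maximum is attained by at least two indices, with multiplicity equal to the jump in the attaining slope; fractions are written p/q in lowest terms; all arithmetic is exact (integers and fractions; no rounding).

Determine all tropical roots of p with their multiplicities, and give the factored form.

hull edge (i=0, c=0) to (i=1, c=4): slope 4, span 1
hull edge (i=1, c=4) to (i=3, c=4): slope 0, span 2
hull edge (i=3, c=4) to (i=5, c=3): slope -1/2, span 2
hull edge (i=5, c=3) to (i=6, c=-8): slope -11, span 1
Factored form: p(x) = -8 ⊗ (x ⊕ (-4)) ⊗ (x ⊕ 0) ⊗ (x ⊕ 0) ⊗ (x ⊕ 1/2) ⊗ (x ⊕ 1/2) ⊗ (x ⊕ 11)
Answer: roots = -4 (mult 1), 0 (mult 2), 1/2 (mult 2), 11 (mult 1)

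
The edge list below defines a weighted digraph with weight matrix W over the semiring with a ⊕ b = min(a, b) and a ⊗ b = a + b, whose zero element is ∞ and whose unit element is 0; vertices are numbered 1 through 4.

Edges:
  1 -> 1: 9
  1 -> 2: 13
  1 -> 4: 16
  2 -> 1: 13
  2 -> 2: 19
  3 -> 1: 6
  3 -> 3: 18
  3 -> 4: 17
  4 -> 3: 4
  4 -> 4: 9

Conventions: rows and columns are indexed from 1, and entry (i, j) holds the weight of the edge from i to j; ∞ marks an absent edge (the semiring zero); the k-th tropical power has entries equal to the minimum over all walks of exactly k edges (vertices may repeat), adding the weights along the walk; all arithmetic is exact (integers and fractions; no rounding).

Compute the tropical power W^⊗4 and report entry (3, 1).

W^⊗2:
  [18, 22, 20, 25]
  [22, 26, ∞, 29]
  [15, 19, 21, 22]
  [10, ∞, 13, 18]
W^⊗3:
  [26, 31, 29, 34]
  [31, 35, 33, 38]
  [24, 28, 26, 31]
  [19, 23, 22, 26]
W^⊗4:
  [35, 39, 38, 42]
  [39, 44, 42, 47]
  [32, 37, 35, 40]
  [28, 32, 30, 35]
Key observation: the optimum is the walk 3->1->4->3->1, with weight 6 + 16 + 4 + 6 = 32.
Optimal value attained by: walk 3->1->4->3->1.
Answer: (W^⊗4)[3][1] = 32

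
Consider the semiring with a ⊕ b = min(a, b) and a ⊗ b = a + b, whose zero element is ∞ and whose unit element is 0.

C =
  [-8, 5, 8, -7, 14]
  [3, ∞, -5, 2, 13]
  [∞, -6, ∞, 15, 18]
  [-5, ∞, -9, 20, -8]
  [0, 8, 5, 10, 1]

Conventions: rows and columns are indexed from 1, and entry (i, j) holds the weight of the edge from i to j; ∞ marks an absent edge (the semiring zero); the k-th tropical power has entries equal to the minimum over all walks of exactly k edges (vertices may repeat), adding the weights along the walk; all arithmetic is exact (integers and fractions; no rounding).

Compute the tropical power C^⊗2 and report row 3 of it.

C^⊗2:
  [-16, -3, -16, -15, -15]
  [-5, -11, -7, -4, -6]
  [-3, 26, -11, -4, 7]
  [-13, -15, -3, -12, -7]
  [-8, -1, 1, -7, 2]
Answer: row 3 of C^⊗2 = [-3, 26, -11, -4, 7]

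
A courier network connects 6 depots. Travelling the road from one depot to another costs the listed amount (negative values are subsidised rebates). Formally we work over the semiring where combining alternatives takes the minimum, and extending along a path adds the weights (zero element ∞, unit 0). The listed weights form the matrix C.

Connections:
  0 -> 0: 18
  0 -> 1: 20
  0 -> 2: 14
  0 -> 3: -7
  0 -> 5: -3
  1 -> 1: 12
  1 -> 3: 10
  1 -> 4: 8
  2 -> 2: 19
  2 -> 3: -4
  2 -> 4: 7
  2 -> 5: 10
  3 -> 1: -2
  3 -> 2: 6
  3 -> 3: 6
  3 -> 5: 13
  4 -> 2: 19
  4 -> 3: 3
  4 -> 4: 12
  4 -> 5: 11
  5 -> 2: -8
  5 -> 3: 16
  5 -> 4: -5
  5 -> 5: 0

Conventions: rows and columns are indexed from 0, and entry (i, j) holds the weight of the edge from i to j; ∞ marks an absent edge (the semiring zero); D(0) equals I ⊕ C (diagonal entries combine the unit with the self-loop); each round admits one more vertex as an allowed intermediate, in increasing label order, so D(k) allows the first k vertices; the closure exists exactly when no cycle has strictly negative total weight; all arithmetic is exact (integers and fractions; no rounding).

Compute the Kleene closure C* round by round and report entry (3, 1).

D(0):
  [0, 20, 14, -7, ∞, -3]
  [∞, 0, ∞, 10, 8, ∞]
  [∞, ∞, 0, -4, 7, 10]
  [∞, -2, 6, 0, ∞, 13]
  [∞, ∞, 19, 3, 0, 11]
  [∞, ∞, -8, 16, -5, 0]
D(1):
  [0, 20, 14, -7, ∞, -3]
  [∞, 0, ∞, 10, 8, ∞]
  [∞, ∞, 0, -4, 7, 10]
  [∞, -2, 6, 0, ∞, 13]
  [∞, ∞, 19, 3, 0, 11]
  [∞, ∞, -8, 16, -5, 0]
D(2):
  [0, 20, 14, -7, 28, -3]
  [∞, 0, ∞, 10, 8, ∞]
  [∞, ∞, 0, -4, 7, 10]
  [∞, -2, 6, 0, 6, 13]
  [∞, ∞, 19, 3, 0, 11]
  [∞, ∞, -8, 16, -5, 0]
D(3):
  [0, 20, 14, -7, 21, -3]
  [∞, 0, ∞, 10, 8, ∞]
  [∞, ∞, 0, -4, 7, 10]
  [∞, -2, 6, 0, 6, 13]
  [∞, ∞, 19, 3, 0, 11]
  [∞, ∞, -8, -12, -5, 0]
D(4):
  [0, -9, -1, -7, -1, -3]
  [∞, 0, 16, 10, 8, 23]
  [∞, -6, 0, -4, 2, 9]
  [∞, -2, 6, 0, 6, 13]
  [∞, 1, 9, 3, 0, 11]
  [∞, -14, -8, -12, -6, 0]
D(5):
  [0, -9, -1, -7, -1, -3]
  [∞, 0, 16, 10, 8, 19]
  [∞, -6, 0, -4, 2, 9]
  [∞, -2, 6, 0, 6, 13]
  [∞, 1, 9, 3, 0, 11]
  [∞, -14, -8, -12, -6, 0]
D(6):
  [0, -17, -11, -15, -9, -3]
  [∞, 0, 11, 7, 8, 19]
  [∞, -6, 0, -4, 2, 9]
  [∞, -2, 5, 0, 6, 13]
  [∞, -3, 3, -1, 0, 11]
  [∞, -14, -8, -12, -6, 0]
Answer: C*[3][1] = -2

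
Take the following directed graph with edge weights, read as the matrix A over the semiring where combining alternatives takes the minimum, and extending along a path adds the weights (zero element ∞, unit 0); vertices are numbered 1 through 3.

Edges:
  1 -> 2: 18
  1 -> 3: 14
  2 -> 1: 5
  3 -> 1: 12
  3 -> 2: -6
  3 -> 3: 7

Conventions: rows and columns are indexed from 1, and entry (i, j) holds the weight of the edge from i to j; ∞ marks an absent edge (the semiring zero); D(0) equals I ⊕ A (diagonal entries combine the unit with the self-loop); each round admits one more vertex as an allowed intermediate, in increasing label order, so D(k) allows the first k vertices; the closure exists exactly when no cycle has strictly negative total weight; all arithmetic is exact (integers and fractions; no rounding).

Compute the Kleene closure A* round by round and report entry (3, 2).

D(0):
  [0, 18, 14]
  [5, 0, ∞]
  [12, -6, 0]
D(1):
  [0, 18, 14]
  [5, 0, 19]
  [12, -6, 0]
D(2):
  [0, 18, 14]
  [5, 0, 19]
  [-1, -6, 0]
D(3):
  [0, 8, 14]
  [5, 0, 19]
  [-1, -6, 0]
Answer: A*[3][2] = -6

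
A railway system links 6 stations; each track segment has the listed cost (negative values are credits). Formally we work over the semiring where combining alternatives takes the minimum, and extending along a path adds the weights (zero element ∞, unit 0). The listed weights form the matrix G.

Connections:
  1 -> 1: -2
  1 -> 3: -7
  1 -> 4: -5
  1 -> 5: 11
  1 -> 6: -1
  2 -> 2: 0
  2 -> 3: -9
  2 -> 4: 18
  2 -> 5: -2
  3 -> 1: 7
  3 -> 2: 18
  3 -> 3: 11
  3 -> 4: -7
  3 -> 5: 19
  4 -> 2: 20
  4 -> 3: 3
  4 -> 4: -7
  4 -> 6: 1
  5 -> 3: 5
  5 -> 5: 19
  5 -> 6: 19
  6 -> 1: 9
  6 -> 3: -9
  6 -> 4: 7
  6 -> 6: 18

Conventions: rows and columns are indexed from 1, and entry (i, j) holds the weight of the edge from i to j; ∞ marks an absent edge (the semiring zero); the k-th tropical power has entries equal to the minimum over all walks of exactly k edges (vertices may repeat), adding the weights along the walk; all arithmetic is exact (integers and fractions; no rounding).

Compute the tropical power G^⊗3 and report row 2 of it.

G^⊗2:
  [-4, 11, -10, -14, 9, -4]
  [-2, 0, -9, -16, -2, 17]
  [5, 13, -4, -14, 16, -6]
  [10, 13, -8, -14, 18, -6]
  [12, 23, 10, -2, 24, 37]
  [-2, 9, 2, -16, 10, 8]
G^⊗3:
  [-6, 6, -13, -21, 7, -13]
  [-4, 0, -13, -23, -2, -15]
  [3, 6, -15, -21, 11, -13]
  [-1, 6, -15, -21, 11, -13]
  [10, 18, 1, -9, 21, -1]
  [-4, 4, -13, -23, 7, -15]
Answer: row 2 of G^⊗3 = [-4, 0, -13, -23, -2, -15]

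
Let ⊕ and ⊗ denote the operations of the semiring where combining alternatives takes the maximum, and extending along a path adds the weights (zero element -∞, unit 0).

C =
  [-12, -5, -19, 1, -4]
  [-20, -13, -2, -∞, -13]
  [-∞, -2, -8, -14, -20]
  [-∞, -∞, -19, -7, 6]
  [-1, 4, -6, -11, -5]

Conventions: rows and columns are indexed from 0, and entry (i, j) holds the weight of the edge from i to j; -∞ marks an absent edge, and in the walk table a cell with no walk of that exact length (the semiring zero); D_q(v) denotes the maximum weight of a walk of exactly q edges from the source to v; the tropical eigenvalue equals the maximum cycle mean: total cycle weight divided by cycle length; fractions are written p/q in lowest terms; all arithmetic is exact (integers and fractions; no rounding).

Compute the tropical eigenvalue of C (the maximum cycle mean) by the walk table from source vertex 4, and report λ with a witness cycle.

q=0: [-∞, -∞, -∞, -∞, 0]
q=1: [-1, 4, -6, -11, -5]
q=2: [-6, -1, 2, 0, -5]
q=3: [-6, 0, -3, -5, 6]
q=4: [5, 10, 0, -5, 1]
q=5: [0, 5, 8, 6, 1]
Optimal cycle mean attained by: cycle 0->3->4->0, total 1 + 6 + (-1), length 3.
Answer: λ = 2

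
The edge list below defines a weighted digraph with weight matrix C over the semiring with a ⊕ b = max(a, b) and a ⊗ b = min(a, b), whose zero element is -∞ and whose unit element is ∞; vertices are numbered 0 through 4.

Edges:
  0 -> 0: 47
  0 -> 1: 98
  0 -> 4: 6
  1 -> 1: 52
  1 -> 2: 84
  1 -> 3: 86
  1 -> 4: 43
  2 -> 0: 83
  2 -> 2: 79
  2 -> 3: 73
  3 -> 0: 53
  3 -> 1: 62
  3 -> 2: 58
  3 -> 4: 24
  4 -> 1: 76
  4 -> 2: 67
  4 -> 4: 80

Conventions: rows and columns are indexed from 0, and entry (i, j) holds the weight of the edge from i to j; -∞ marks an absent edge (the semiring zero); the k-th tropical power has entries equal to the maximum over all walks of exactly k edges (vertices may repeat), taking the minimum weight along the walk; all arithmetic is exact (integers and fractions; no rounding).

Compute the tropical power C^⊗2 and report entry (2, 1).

C^⊗2:
  [47, 52, 84, 86, 43]
  [83, 62, 79, 73, 43]
  [79, 83, 79, 73, 24]
  [58, 53, 62, 62, 43]
  [67, 76, 76, 76, 80]
Key observation: the optimum is the walk 2->0->1, with weight 83 min 98 = 83.
Optimal value attained by: walk 2->0->1.
Answer: (C^⊗2)[2][1] = 83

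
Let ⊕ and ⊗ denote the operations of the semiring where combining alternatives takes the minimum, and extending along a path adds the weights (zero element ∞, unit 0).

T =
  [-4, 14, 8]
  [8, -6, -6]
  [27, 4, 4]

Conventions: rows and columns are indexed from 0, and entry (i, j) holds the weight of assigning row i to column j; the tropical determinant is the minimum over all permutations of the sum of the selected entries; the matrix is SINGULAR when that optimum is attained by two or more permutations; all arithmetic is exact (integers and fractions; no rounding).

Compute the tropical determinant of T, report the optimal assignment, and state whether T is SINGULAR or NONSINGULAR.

σ = (0, 1, 2): (-4) + (-6) + 4 = -6
σ = (0, 2, 1): (-4) + (-6) + 4 = -6
σ = (1, 0, 2): 14 + 8 + 4 = 26
σ = (1, 2, 0): 14 + (-6) + 27 = 35
σ = (2, 0, 1): 8 + 8 + 4 = 20
σ = (2, 1, 0): 8 + (-6) + 27 = 29
Optimal value attained by: σ = (0, 1, 2).
Answer: det⊕(T) = -6; verdict: SINGULAR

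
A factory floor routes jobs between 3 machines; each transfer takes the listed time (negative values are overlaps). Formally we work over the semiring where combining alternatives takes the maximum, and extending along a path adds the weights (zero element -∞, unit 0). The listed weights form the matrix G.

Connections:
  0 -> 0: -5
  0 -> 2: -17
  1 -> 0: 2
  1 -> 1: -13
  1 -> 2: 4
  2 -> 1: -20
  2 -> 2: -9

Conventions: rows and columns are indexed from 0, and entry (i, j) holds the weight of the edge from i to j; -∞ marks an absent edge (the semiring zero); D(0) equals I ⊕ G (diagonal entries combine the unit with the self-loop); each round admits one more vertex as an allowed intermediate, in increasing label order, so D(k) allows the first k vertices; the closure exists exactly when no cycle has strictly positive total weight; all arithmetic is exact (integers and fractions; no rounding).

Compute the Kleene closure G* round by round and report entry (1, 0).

D(0):
  [0, -∞, -17]
  [2, 0, 4]
  [-∞, -20, 0]
D(1):
  [0, -∞, -17]
  [2, 0, 4]
  [-∞, -20, 0]
D(2):
  [0, -∞, -17]
  [2, 0, 4]
  [-18, -20, 0]
D(3):
  [0, -37, -17]
  [2, 0, 4]
  [-18, -20, 0]
Answer: G*[1][0] = 2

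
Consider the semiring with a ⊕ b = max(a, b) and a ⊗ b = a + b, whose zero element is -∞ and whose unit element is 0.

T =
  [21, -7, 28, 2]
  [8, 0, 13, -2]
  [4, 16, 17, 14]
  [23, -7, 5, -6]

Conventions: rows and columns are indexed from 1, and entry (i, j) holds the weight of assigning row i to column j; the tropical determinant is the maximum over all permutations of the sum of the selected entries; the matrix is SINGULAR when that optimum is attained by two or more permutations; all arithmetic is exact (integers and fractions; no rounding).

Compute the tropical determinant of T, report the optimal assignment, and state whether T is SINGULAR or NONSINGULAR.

σ = (1, 2, 3, 4): 21 + 0 + 17 + (-6) = 32
σ = (1, 2, 4, 3): 21 + 0 + 14 + 5 = 40
σ = (1, 3, 2, 4): 21 + 13 + 16 + (-6) = 44
σ = (1, 3, 4, 2): 21 + 13 + 14 + (-7) = 41
σ = (1, 4, 2, 3): 21 + (-2) + 16 + 5 = 40
σ = (1, 4, 3, 2): 21 + (-2) + 17 + (-7) = 29
σ = (2, 1, 3, 4): (-7) + 8 + 17 + (-6) = 12
σ = (2, 1, 4, 3): (-7) + 8 + 14 + 5 = 20
σ = (2, 3, 1, 4): (-7) + 13 + 4 + (-6) = 4
σ = (2, 3, 4, 1): (-7) + 13 + 14 + 23 = 43
σ = (2, 4, 1, 3): (-7) + (-2) + 4 + 5 = 0
σ = (2, 4, 3, 1): (-7) + (-2) + 17 + 23 = 31
σ = (3, 1, 2, 4): 28 + 8 + 16 + (-6) = 46
σ = (3, 1, 4, 2): 28 + 8 + 14 + (-7) = 43
σ = (3, 2, 1, 4): 28 + 0 + 4 + (-6) = 26
σ = (3, 2, 4, 1): 28 + 0 + 14 + 23 = 65
σ = (3, 4, 1, 2): 28 + (-2) + 4 + (-7) = 23
σ = (3, 4, 2, 1): 28 + (-2) + 16 + 23 = 65
σ = (4, 1, 2, 3): 2 + 8 + 16 + 5 = 31
σ = (4, 1, 3, 2): 2 + 8 + 17 + (-7) = 20
σ = (4, 2, 1, 3): 2 + 0 + 4 + 5 = 11
σ = (4, 2, 3, 1): 2 + 0 + 17 + 23 = 42
σ = (4, 3, 1, 2): 2 + 13 + 4 + (-7) = 12
σ = (4, 3, 2, 1): 2 + 13 + 16 + 23 = 54
Optimal value attained by: σ = (3, 2, 4, 1).
Answer: det⊕(T) = 65; verdict: SINGULAR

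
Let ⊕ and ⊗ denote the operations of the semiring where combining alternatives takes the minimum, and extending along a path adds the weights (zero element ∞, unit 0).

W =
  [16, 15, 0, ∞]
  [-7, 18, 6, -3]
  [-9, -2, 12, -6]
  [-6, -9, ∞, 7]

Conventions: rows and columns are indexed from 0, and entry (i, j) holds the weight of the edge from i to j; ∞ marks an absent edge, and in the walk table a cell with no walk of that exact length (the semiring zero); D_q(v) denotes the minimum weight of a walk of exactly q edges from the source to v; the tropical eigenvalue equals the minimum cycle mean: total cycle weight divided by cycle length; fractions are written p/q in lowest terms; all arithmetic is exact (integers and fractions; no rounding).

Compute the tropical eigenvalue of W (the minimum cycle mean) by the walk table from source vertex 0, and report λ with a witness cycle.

q=0: [0, ∞, ∞, ∞]
q=1: [16, 15, 0, ∞]
q=2: [-9, -2, 12, -6]
q=3: [-12, -15, -9, -5]
q=4: [-22, -14, -12, -18]
Optimal cycle mean attained by: cycle 1->3->1, total (-3) + (-9), length 2.
Answer: λ = -6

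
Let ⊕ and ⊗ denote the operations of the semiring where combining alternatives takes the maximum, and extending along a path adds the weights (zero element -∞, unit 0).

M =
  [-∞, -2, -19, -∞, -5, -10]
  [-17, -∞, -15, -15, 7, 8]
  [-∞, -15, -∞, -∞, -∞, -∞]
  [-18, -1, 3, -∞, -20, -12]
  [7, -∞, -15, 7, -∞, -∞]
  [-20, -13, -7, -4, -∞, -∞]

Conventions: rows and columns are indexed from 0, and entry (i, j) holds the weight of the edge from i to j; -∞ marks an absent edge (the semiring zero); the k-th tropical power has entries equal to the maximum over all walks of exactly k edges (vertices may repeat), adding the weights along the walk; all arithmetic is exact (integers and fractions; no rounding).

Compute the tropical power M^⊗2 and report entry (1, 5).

M^⊗2:
  [2, -23, -17, 2, 5, 6]
  [14, -5, 1, 14, -22, -27]
  [-32, -∞, -30, -30, -8, -7]
  [-13, -12, -16, -13, 6, 7]
  [-11, 6, 10, -∞, 2, -3]
  [-22, -5, -1, -28, -6, -5]
Key observation: the optimum is the walk 1->0->5, with weight (-17) + (-10) = -27.
Optimal value attained by: walk 1->0->5.
Answer: (M^⊗2)[1][5] = -27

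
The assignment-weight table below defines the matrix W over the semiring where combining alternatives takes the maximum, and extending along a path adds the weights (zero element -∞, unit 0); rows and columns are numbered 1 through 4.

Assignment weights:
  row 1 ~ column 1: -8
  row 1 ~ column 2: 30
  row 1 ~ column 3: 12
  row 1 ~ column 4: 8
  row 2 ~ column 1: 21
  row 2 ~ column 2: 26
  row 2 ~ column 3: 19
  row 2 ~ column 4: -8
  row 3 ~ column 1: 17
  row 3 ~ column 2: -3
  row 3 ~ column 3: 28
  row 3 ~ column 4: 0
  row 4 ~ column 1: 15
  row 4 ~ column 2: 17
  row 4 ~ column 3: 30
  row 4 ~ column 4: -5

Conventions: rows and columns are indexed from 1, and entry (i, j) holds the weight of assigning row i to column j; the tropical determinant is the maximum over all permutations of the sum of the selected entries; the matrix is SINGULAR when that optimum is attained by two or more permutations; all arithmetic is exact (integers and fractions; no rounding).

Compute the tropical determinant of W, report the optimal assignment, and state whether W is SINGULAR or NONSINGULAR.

σ = (1, 2, 3, 4): (-8) + 26 + 28 + (-5) = 41
σ = (1, 2, 4, 3): (-8) + 26 + 0 + 30 = 48
σ = (1, 3, 2, 4): (-8) + 19 + (-3) + (-5) = 3
σ = (1, 3, 4, 2): (-8) + 19 + 0 + 17 = 28
σ = (1, 4, 2, 3): (-8) + (-8) + (-3) + 30 = 11
σ = (1, 4, 3, 2): (-8) + (-8) + 28 + 17 = 29
σ = (2, 1, 3, 4): 30 + 21 + 28 + (-5) = 74
σ = (2, 1, 4, 3): 30 + 21 + 0 + 30 = 81
σ = (2, 3, 1, 4): 30 + 19 + 17 + (-5) = 61
σ = (2, 3, 4, 1): 30 + 19 + 0 + 15 = 64
σ = (2, 4, 1, 3): 30 + (-8) + 17 + 30 = 69
σ = (2, 4, 3, 1): 30 + (-8) + 28 + 15 = 65
σ = (3, 1, 2, 4): 12 + 21 + (-3) + (-5) = 25
σ = (3, 1, 4, 2): 12 + 21 + 0 + 17 = 50
σ = (3, 2, 1, 4): 12 + 26 + 17 + (-5) = 50
σ = (3, 2, 4, 1): 12 + 26 + 0 + 15 = 53
σ = (3, 4, 1, 2): 12 + (-8) + 17 + 17 = 38
σ = (3, 4, 2, 1): 12 + (-8) + (-3) + 15 = 16
σ = (4, 1, 2, 3): 8 + 21 + (-3) + 30 = 56
σ = (4, 1, 3, 2): 8 + 21 + 28 + 17 = 74
σ = (4, 2, 1, 3): 8 + 26 + 17 + 30 = 81
σ = (4, 2, 3, 1): 8 + 26 + 28 + 15 = 77
σ = (4, 3, 1, 2): 8 + 19 + 17 + 17 = 61
σ = (4, 3, 2, 1): 8 + 19 + (-3) + 15 = 39
Optimal value attained by: σ = (2, 1, 4, 3).
Answer: det⊕(W) = 81; verdict: SINGULAR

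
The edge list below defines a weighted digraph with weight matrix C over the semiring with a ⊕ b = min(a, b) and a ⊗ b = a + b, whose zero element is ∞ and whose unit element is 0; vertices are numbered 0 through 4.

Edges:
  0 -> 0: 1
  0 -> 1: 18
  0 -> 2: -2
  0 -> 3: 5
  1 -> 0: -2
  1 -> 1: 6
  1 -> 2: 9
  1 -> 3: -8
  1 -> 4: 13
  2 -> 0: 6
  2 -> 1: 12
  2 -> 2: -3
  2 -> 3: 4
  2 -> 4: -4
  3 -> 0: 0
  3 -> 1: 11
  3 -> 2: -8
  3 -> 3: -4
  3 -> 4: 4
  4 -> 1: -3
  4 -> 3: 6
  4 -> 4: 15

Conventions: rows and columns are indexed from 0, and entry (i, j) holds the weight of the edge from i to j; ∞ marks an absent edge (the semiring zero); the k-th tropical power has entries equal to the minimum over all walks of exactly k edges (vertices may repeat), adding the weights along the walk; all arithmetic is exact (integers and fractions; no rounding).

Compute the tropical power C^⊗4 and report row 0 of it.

C^⊗2:
  [2, 10, -5, 1, -6]
  [-8, 3, -16, -12, -4]
  [3, -7, -6, 0, -7]
  [-4, 1, -12, -8, -12]
  [-5, 3, -2, -11, 10]
C^⊗3:
  [1, -9, -8, -3, -9]
  [-12, -7, -20, -16, -20]
  [-9, -10, -9, -15, -10]
  [-8, -15, -16, -12, -16]
  [-11, 0, -19, -15, -7]
C^⊗4:
  [-11, -12, -11, -17, -12]
  [-16, -23, -24, -20, -24]
  [-15, -13, -23, -19, -13]
  [-17, -19, -20, -23, -20]
  [-15, -10, -23, -19, -23]
Answer: row 0 of C^⊗4 = [-11, -12, -11, -17, -12]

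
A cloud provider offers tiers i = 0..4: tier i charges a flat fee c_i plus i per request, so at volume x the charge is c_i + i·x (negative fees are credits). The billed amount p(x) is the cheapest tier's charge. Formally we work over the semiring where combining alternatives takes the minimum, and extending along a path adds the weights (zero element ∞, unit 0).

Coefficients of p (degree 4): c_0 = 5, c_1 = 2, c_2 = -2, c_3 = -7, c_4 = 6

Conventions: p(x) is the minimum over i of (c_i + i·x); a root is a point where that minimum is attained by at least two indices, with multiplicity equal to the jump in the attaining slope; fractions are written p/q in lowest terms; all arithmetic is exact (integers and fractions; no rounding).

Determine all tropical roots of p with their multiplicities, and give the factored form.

hull edge (i=0, c=5) to (i=3, c=-7): slope -4, span 3
hull edge (i=3, c=-7) to (i=4, c=6): slope 13, span 1
Factored form: p(x) = 6 ⊗ (x ⊕ (-13)) ⊗ (x ⊕ 4) ⊗ (x ⊕ 4) ⊗ (x ⊕ 4)
Answer: roots = -13 (mult 1), 4 (mult 3)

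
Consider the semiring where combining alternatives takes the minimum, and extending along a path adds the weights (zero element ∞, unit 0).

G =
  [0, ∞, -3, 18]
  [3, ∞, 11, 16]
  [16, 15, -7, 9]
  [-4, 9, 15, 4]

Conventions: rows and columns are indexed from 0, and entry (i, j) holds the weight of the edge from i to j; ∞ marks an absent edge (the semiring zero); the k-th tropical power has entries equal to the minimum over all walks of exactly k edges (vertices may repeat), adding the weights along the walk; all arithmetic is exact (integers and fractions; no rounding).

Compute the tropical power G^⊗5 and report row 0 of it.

G^⊗2:
  [0, 12, -10, 6]
  [3, 25, 0, 20]
  [5, 8, -14, 2]
  [-4, 13, -7, 8]
G^⊗3:
  [0, 5, -17, -1]
  [3, 15, -7, 9]
  [-2, 1, -21, -5]
  [-4, 8, -14, 2]
G^⊗4:
  [-5, -2, -24, -8]
  [3, 8, -14, 2]
  [-9, -6, -28, -12]
  [-4, 1, -21, -5]
G^⊗5:
  [-12, -9, -31, -15]
  [-2, 1, -21, -5]
  [-16, -13, -35, -19]
  [-9, -6, -28, -12]
Answer: row 0 of G^⊗5 = [-12, -9, -31, -15]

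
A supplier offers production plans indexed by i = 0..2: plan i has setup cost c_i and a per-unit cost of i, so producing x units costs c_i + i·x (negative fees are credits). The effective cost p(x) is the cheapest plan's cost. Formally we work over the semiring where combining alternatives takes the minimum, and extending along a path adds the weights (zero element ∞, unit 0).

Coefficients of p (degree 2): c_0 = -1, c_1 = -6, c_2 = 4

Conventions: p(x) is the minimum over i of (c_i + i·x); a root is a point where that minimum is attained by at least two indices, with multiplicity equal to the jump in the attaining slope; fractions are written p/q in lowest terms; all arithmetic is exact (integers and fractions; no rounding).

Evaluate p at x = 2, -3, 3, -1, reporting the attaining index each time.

p(2) = min(-1+0·2=-1, -6+1·2=-4, 4+2·2=8) = -4 (attained by i=1)
p(-3) = min(-1+0·(-3)=-1, -6+1·(-3)=-9, 4+2·(-3)=-2) = -9 (attained by i=1)
p(3) = min(-1+0·3=-1, -6+1·3=-3, 4+2·3=10) = -3 (attained by i=1)
p(-1) = min(-1+0·(-1)=-1, -6+1·(-1)=-7, 4+2·(-1)=2) = -7 (attained by i=1)
Answer: p(2) = -4; p(-3) = -9; p(3) = -3; p(-1) = -7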